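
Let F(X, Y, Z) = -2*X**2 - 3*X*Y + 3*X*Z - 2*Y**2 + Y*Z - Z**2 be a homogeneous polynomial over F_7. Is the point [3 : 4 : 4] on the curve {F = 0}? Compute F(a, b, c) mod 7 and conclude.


F(3,4,4) ≡ 6 (mod 7); P is NOT on the curve.

Evaluate F(3, 4, 4) term-by-term (mod 7).
  -2*X**2 ↦ -2·9·1·1 = -18
  -3*X*Y ↦ -3·3·4·1 = -36
  3*X*Z ↦ 3·3·1·4 = 36
  -2*Y**2 ↦ -2·1·16·1 = -32
  Y*Z ↦ 1·1·4·4 = 16
  -Z**2 ↦ -1·1·1·16 = -16
Sum: F(3, 4, 4) = (-18) + (-36) + (36) + (-32) + (16) + (-16) = -50.
Reducing mod 7: -50 ≡ 6 (mod 7).
Since F(a, b, c) ≡ 6 ≠ 0 (mod 7), P does NOT lie on the curve.


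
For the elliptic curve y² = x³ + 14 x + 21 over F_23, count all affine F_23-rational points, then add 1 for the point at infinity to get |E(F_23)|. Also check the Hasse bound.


Affine points = {(1, 6), (1, 17), (4, 7), (4, 16), (5, 3), (5, 20), (7, 5), (7, 18), (8, 1), (8, 22), (9, 5), (9, 18), (12, 10), (12, 13), (13, 10), (13, 13), (15, 8), (15, 15), (19, 4), (19, 19), (21, 10), (21, 13), (22, 11), (22, 12)}; affine count = 24; |E(F_23)| = 25.

Discriminant check: Δ ∝ 4a³ + 27b² = 4·14³ + 27·21² = 4·2744 + 27·441 ≡ 21 (mod 23). Nonzero ⇒ E is nonsingular.
For each x ∈ F_23, compute rhs = x³ + 14·x + 21 mod 23, then count y ∈ F_23 with y² ≡ rhs.
  x = 0: rhs = 21, matching y values: none (0 points).
  x = 1: rhs = 13, matching y values: 6, 17 (2 points).
  x = 2: rhs = 11, matching y values: none (0 points).
  x = 3: rhs = 21, matching y values: none (0 points).
  x = 4: rhs = 3, matching y values: 7, 16 (2 points).
  x = 5: rhs = 9, matching y values: 3, 20 (2 points).
  x = 6: rhs = 22, matching y values: none (0 points).
  x = 7: rhs = 2, matching y values: 5, 18 (2 points).
  x = 8: rhs = 1, matching y values: 1, 22 (2 points).
  x = 9: rhs = 2, matching y values: 5, 18 (2 points).
  x = 10: rhs = 11, matching y values: none (0 points).
  x = 11: rhs = 11, matching y values: none (0 points).
  x = 12: rhs = 8, matching y values: 10, 13 (2 points).
  x = 13: rhs = 8, matching y values: 10, 13 (2 points).
  x = 14: rhs = 17, matching y values: none (0 points).
  x = 15: rhs = 18, matching y values: 8, 15 (2 points).
  x = 16: rhs = 17, matching y values: none (0 points).
  x = 17: rhs = 20, matching y values: none (0 points).
  x = 18: rhs = 10, matching y values: none (0 points).
  x = 19: rhs = 16, matching y values: 4, 19 (2 points).
  x = 20: rhs = 21, matching y values: none (0 points).
  x = 21: rhs = 8, matching y values: 10, 13 (2 points).
  x = 22: rhs = 6, matching y values: 11, 12 (2 points).
Total affine count: 24.
Full point count |E(F_23)| = 24 + 1 = 25.
Hasse bound: |25 − (23+1)| = |1| = 1 ≤ 2√23 ≈ 9.5917 ✓.


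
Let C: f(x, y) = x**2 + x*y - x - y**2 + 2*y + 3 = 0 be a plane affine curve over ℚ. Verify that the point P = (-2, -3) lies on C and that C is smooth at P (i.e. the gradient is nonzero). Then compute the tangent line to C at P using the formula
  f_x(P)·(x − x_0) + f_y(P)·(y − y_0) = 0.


Tangent line at P: -8*x + 6*y + 2 = 0.

Step 1: f(-2, -3) = 0, so P lies on C.
Step 2: partial derivatives
  f_x(x, y) = 2*x + y - 1, f_y(x, y) = x - 2*y + 2.
  f_x(P) = -8, f_y(P) = 6 (gradient nonzero, so P is smooth).
Step 3: tangent line at P: -8·(x − -2) + 6·(y − -3) = 0.
Expanding: -8*x + 6*y + 2 = 0.


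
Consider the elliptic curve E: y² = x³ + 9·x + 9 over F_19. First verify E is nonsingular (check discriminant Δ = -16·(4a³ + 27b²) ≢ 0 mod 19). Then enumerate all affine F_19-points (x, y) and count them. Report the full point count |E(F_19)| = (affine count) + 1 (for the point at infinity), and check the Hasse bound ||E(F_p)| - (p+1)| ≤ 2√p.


Affine points = {(0, 3), (0, 16), (1, 0), (2, 4), (2, 15), (3, 5), (3, 14), (7, 4), (7, 15), (8, 2), (8, 17), (10, 4), (10, 15), (13, 9), (13, 10), (15, 2), (15, 17)}; affine count = 17; |E(F_19)| = 18.

Discriminant check: Δ ∝ 4a³ + 27b² = 4·9³ + 27·9² = 4·729 + 27·81 ≡ 11 (mod 19). Nonzero ⇒ E is nonsingular.
For each x ∈ F_19, compute rhs = x³ + 9·x + 9 mod 19, then count y ∈ F_19 with y² ≡ rhs.
  x = 0: rhs = 9, matching y values: 3, 16 (2 points).
  x = 1: rhs = 0, matching y values: 0 (1 points).
  x = 2: rhs = 16, matching y values: 4, 15 (2 points).
  x = 3: rhs = 6, matching y values: 5, 14 (2 points).
  x = 4: rhs = 14, matching y values: none (0 points).
  x = 5: rhs = 8, matching y values: none (0 points).
  x = 6: rhs = 13, matching y values: none (0 points).
  x = 7: rhs = 16, matching y values: 4, 15 (2 points).
  x = 8: rhs = 4, matching y values: 2, 17 (2 points).
  x = 9: rhs = 2, matching y values: none (0 points).
  x = 10: rhs = 16, matching y values: 4, 15 (2 points).
  x = 11: rhs = 14, matching y values: none (0 points).
  x = 12: rhs = 2, matching y values: none (0 points).
  x = 13: rhs = 5, matching y values: 9, 10 (2 points).
  x = 14: rhs = 10, matching y values: none (0 points).
  x = 15: rhs = 4, matching y values: 2, 17 (2 points).
  x = 16: rhs = 12, matching y values: none (0 points).
  x = 17: rhs = 2, matching y values: none (0 points).
  x = 18: rhs = 18, matching y values: none (0 points).
Total affine count: 17.
Full point count |E(F_19)| = 17 + 1 = 18.
Hasse bound: |18 − (19+1)| = |-2| = 2 ≤ 2√19 ≈ 8.7178 ✓.


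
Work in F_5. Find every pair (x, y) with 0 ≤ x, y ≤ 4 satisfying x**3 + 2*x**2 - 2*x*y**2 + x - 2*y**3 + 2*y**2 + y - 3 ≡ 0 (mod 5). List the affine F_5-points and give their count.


Affine F_5-points: {(0, 4), (1, 1), (1, 3), (2, 0), (3, 0), (3, 1), (3, 2), (4, 1)}; count = 8.

For each of the 25 pairs (x, y) ∈ F_5², evaluate f(x, y) mod 5. Record the zeros.
  x = 0: [0↦2, 1↦3, 2↦1, 3↦4, 4↦0]  zeros at y ∈ {4}
  x = 1: [0↦1, 1↦0, 2↦2, 3↦0, 4↦2]  zeros at y ∈ {1, 3}
  x = 2: [0↦0, 1↦2, 2↦3, 3↦1, 4↦4]  zeros at y ∈ {0}
  x = 3: [0↦0, 1↦0, 2↦0, 3↦3, 4↦2]  zeros at y ∈ {0, 1, 2}
  x = 4: [0↦2, 1↦0, 2↦4, 3↦2, 4↦2]  zeros at y ∈ {1}
Collecting zeros: affine points = {(0, 4), (1, 1), (1, 3), (2, 0), (3, 0), (3, 1), (3, 2), (4, 1)}.
Total count |C(F_5)_aff| = 8.


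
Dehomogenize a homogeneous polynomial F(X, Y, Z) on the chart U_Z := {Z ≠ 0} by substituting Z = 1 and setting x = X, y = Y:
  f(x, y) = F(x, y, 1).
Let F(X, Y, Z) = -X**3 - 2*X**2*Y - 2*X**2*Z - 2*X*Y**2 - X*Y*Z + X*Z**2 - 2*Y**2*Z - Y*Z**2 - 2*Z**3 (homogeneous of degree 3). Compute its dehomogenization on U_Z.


f(x, y) = -x**3 - 2*x**2*y - 2*x**2 - 2*x*y**2 - x*y + x - 2*y**2 - y - 2

On U_Z we set Z = 1. Each monomial c·X^i·Y^j·Z^k in F becomes c·x^i·y^j·1^k = c·x^i·y^j.
Substituting Z = 1: F(X, Y, 1) = -x**3 - 2*x**2*y - 2*x**2 - 2*x*y**2 - x*y + x - 2*y**2 - y - 2.
Note: deg(f) ≤ deg(F) = 3; strict inequality happens when F is divisible by Z (lost terms).


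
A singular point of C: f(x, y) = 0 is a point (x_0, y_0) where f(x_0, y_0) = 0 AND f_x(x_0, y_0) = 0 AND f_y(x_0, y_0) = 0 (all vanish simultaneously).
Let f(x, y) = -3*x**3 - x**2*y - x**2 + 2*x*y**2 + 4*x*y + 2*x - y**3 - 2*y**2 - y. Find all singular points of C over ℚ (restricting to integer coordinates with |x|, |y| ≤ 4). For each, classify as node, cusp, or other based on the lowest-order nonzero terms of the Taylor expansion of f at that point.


Singular points: {(0, -1)}; classification: cusp.

Compute partial derivatives:
  f_x = -9*x**2 - 2*x*y - 2*x + 2*y**2 + 4*y + 2.
  f_y = -x**2 + 4*x*y + 4*x - 3*y**2 - 4*y - 1.
Scan x_0 ∈ {−4, ..., 4}. For each x_0, f_y(x_0, y) is a polynomial in y; find its integer roots y ∈ {−4, ..., 4}, then test f_x and f at those candidates.
  x = -4: f_y(-4, y) = -3*y**2 - 20*y - 33; vanishes at y ∈ {-3}. (-4, -3): f_x = -152 ≠ 0.
  x = -3: f_y(-3, y) = -3*y**2 - 16*y - 22; no integer root y with |y| ≤ 4.
  x = -2: f_y(-2, y) = -3*y**2 - 12*y - 13; no integer root y with |y| ≤ 4.
  x = -1: f_y(-1, y) = -3*y**2 - 8*y - 6; no integer root y with |y| ≤ 4.
  x = 0: f_y(0, y) = -3*y**2 - 4*y - 1; vanishes at y ∈ {-1}. (0, -1): f_x = 0, f = 0 — SINGULAR.
  x = 1: f_y(1, y) = 2 - 3*y**2; no integer root y with |y| ≤ 4.
  x = 2: f_y(2, y) = -3*y**2 + 4*y + 3; no integer root y with |y| ≤ 4.
  x = 3: f_y(3, y) = -3*y**2 + 8*y + 2; no integer root y with |y| ≤ 4.
  x = 4: f_y(4, y) = -3*y**2 + 12*y - 1; no integer root y with |y| ≤ 4.
Only singular point on the grid: (0, -1).
Classify: substitute x = 0 + u, y = -1 + v and expand: f = -3*u**3 - u**2*v + 2*u*v**2 - v**3 + v**2.
No constant or linear terms (consistent with a singular point). Quadratic part: v**2. Cubic part: -3*u**3 - u**2*v + 2*u*v**2 - v**3.
The quadratic part v**2 is a perfect square, so there is a single (double) tangent line v = 0, i.e. y = -1. Restricting the cubic part to that line (v = 0) leaves -3*u**3 ≠ 0, so f is not divisible by v and the branch is v² ≈ 3*u**3 to lowest order — this is a cusp.
Classification: cusp.


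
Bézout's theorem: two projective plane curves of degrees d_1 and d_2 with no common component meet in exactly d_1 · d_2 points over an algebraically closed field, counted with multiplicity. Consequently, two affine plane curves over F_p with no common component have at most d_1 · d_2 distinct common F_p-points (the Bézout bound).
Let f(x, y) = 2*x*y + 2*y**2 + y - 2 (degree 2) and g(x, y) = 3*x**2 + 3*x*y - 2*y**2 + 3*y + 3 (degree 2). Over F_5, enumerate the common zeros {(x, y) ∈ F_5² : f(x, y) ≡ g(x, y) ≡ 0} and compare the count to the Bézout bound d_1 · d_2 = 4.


Common zeros: ∅; count = 0; Bézout bound = 4.

deg(f) = 2, deg(g) = 2, so Bézout bound = 4.
Scan x ∈ F_5. For each x, list the y ∈ F_5 with f(x, y) ≡ 0 and those with g(x, y) ≡ 0 (mod 5); the common zeros in that column are the intersection.
  x = 0: f ≡ 0 at y ∈ ∅; g ≡ 0 at y ∈ ∅; common: ∅.
  x = 1: f ≡ 0 at y ∈ {3}; g ≡ 0 at y ∈ {1, 2}; common: ∅.
  x = 2: f ≡ 0 at y ∈ {1, 4}; g ≡ 0 at y ∈ {0, 2}; common: ∅.
  x = 3: f ≡ 0 at y ∈ {2}; g ≡ 0 at y ∈ {0, 1}; common: ∅.
  x = 4: f ≡ 0 at y ∈ ∅; g ≡ 0 at y ∈ ∅; common: ∅.
Collecting: common zeros = ∅, so the count is 0.
Comparison with the Bézout bound: 0 ≤ 4 = deg(f)·deg(g), as expected for curves with no common component (the affine F_5-count falls short of the bound because intersections may lie at infinity, over extension fields, or carry multiplicity).


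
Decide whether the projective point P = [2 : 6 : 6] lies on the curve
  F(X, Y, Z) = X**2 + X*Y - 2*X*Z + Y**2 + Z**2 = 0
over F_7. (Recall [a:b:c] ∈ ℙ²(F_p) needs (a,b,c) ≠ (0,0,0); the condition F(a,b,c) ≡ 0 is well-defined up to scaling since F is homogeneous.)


F(2,6,6) ≡ 1 (mod 7); P is NOT on the curve.

Evaluate F(2, 6, 6) term-by-term (mod 7).
  X**2 ↦ 1·4·1·1 = 4
  X*Y ↦ 1·2·6·1 = 12
  -2*X*Z ↦ -2·2·1·6 = -24
  Y**2 ↦ 1·1·36·1 = 36
  Z**2 ↦ 1·1·1·36 = 36
Sum: F(2, 6, 6) = (4) + (12) + (-24) + (36) + (36) = 64.
Reducing mod 7: 64 ≡ 1 (mod 7).
Since F(a, b, c) ≡ 1 ≠ 0 (mod 7), P does NOT lie on the curve.


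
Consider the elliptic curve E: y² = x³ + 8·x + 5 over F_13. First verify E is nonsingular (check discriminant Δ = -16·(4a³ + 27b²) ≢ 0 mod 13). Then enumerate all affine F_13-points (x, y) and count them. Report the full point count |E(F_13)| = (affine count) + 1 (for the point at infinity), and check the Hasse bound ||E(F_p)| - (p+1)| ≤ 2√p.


Affine points = {(1, 1), (1, 12), (2, 4), (2, 9), (3, 2), (3, 11), (4, 6), (4, 7), (5, 1), (5, 12), (6, 3), (6, 10), (7, 1), (7, 12), (8, 3), (8, 10), (9, 0), (12, 3), (12, 10)}; affine count = 19; |E(F_13)| = 20.

Discriminant check: Δ ∝ 4a³ + 27b² = 4·8³ + 27·5² = 4·512 + 27·25 ≡ 6 (mod 13). Nonzero ⇒ E is nonsingular.
For each x ∈ F_13, compute rhs = x³ + 8·x + 5 mod 13, then count y ∈ F_13 with y² ≡ rhs.
  x = 0: rhs = 5, matching y values: none (0 points).
  x = 1: rhs = 1, matching y values: 1, 12 (2 points).
  x = 2: rhs = 3, matching y values: 4, 9 (2 points).
  x = 3: rhs = 4, matching y values: 2, 11 (2 points).
  x = 4: rhs = 10, matching y values: 6, 7 (2 points).
  x = 5: rhs = 1, matching y values: 1, 12 (2 points).
  x = 6: rhs = 9, matching y values: 3, 10 (2 points).
  x = 7: rhs = 1, matching y values: 1, 12 (2 points).
  x = 8: rhs = 9, matching y values: 3, 10 (2 points).
  x = 9: rhs = 0, matching y values: 0 (1 points).
  x = 10: rhs = 6, matching y values: none (0 points).
  x = 11: rhs = 7, matching y values: none (0 points).
  x = 12: rhs = 9, matching y values: 3, 10 (2 points).
Total affine count: 19.
Full point count |E(F_13)| = 19 + 1 = 20.
Hasse bound: |20 − (13+1)| = |6| = 6 ≤ 2√13 ≈ 7.2111 ✓.


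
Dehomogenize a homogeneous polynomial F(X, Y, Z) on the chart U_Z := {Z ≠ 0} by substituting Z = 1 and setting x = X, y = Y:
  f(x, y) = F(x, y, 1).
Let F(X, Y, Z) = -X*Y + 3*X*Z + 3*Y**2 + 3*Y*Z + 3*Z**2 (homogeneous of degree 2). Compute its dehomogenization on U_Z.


f(x, y) = -x*y + 3*x + 3*y**2 + 3*y + 3

On U_Z we set Z = 1. Each monomial c·X^i·Y^j·Z^k in F becomes c·x^i·y^j·1^k = c·x^i·y^j.
Substituting Z = 1: F(X, Y, 1) = -x*y + 3*x + 3*y**2 + 3*y + 3.
Note: deg(f) ≤ deg(F) = 2; strict inequality happens when F is divisible by Z (lost terms).


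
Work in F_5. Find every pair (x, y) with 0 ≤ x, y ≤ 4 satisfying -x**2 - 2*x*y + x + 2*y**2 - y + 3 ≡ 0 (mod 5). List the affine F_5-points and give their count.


Affine F_5-points: {(1, 2)}; count = 1.

For each of the 25 pairs (x, y) ∈ F_5², evaluate f(x, y) mod 5. Record the zeros.
  x = 0: [0↦3, 1↦4, 2↦4, 3↦3, 4↦1]  zeros at y ∈ ∅
  x = 1: [0↦3, 1↦2, 2↦0, 3↦2, 4↦3]  zeros at y ∈ {2}
  x = 2: [0↦1, 1↦3, 2↦4, 3↦4, 4↦3]  zeros at y ∈ ∅
  x = 3: [0↦2, 1↦2, 2↦1, 3↦4, 4↦1]  zeros at y ∈ ∅
  x = 4: [0↦1, 1↦4, 2↦1, 3↦2, 4↦2]  zeros at y ∈ ∅
Collecting zeros: affine points = {(1, 2)}.
Total count |C(F_5)_aff| = 1.


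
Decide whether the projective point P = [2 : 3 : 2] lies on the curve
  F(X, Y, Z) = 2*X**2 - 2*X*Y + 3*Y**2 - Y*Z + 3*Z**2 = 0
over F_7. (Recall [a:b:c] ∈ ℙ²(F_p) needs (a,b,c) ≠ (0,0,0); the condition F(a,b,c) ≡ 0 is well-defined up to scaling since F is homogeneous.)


F(2,3,2) ≡ 1 (mod 7); P is NOT on the curve.

Evaluate F(2, 3, 2) term-by-term (mod 7).
  2*X**2 ↦ 2·4·1·1 = 8
  -2*X*Y ↦ -2·2·3·1 = -12
  3*Y**2 ↦ 3·1·9·1 = 27
  -Y*Z ↦ -1·1·3·2 = -6
  3*Z**2 ↦ 3·1·1·4 = 12
Sum: F(2, 3, 2) = (8) + (-12) + (27) + (-6) + (12) = 29.
Reducing mod 7: 29 ≡ 1 (mod 7).
Since F(a, b, c) ≡ 1 ≠ 0 (mod 7), P does NOT lie on the curve.


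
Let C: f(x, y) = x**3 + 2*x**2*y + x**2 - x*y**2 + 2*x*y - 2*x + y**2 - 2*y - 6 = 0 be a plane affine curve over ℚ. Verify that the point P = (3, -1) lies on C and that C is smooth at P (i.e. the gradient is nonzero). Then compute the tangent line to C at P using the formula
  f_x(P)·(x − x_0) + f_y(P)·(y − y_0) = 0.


Tangent line at P: 16*x + 26*y - 22 = 0.

Step 1: f(3, -1) = 0, so P lies on C.
Step 2: partial derivatives
  f_x(x, y) = 3*x**2 + 4*x*y + 2*x - y**2 + 2*y - 2, f_y(x, y) = 2*x**2 - 2*x*y + 2*x + 2*y - 2.
  f_x(P) = 16, f_y(P) = 26 (gradient nonzero, so P is smooth).
Step 3: tangent line at P: 16·(x − 3) + 26·(y − -1) = 0.
Expanding: 16*x + 26*y - 22 = 0.


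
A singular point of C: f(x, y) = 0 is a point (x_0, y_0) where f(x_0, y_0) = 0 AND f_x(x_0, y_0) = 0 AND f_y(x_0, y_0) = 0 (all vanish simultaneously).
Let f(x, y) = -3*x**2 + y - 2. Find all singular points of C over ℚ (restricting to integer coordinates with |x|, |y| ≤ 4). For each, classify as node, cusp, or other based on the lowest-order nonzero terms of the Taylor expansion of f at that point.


No singular points in the scanned grid; C is smooth there.

Compute partial derivatives:
  f_x = -6*x.
  f_y = 1.
f_y = 1 is a nonzero constant, so f_y never vanishes: no point (x, y) can satisfy f = f_x = f_y = 0. In particular no (x, y) ∈ {−4, ..., 4}² is singular; the curve is smooth.


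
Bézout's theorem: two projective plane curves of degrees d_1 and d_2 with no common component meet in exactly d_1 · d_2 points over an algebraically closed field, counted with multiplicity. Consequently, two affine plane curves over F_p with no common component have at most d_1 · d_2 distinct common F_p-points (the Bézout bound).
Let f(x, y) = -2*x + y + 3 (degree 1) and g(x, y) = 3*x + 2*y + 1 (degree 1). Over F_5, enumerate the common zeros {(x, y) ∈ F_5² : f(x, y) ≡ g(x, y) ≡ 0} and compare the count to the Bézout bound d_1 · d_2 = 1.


Common zeros: {(0, 2)}; count = 1; Bézout bound = 1.

deg(f) = 1, deg(g) = 1, so Bézout bound = 1.
Scan x ∈ F_5. For each x, list the y ∈ F_5 with f(x, y) ≡ 0 and those with g(x, y) ≡ 0 (mod 5); the common zeros in that column are the intersection.
  x = 0: f ≡ 0 at y ∈ {2}; g ≡ 0 at y ∈ {2}; common: {2}.
  x = 1: f ≡ 0 at y ∈ {4}; g ≡ 0 at y ∈ {3}; common: ∅.
  x = 2: f ≡ 0 at y ∈ {1}; g ≡ 0 at y ∈ {4}; common: ∅.
  x = 3: f ≡ 0 at y ∈ {3}; g ≡ 0 at y ∈ {0}; common: ∅.
  x = 4: f ≡ 0 at y ∈ {0}; g ≡ 0 at y ∈ {1}; common: ∅.
Collecting: common zeros = {(0, 2)}, so the count is 1.
Comparison with the Bézout bound: 1 ≤ 1 = deg(f)·deg(g), as expected for curves with no common component (the bound is attained).


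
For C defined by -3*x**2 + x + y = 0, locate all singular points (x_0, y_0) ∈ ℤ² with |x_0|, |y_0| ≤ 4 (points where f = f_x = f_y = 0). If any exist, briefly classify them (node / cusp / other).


No singular points in the scanned grid; C is smooth there.

Compute partial derivatives:
  f_x = 1 - 6*x.
  f_y = 1.
f_y = 1 is a nonzero constant, so f_y never vanishes: no point (x, y) can satisfy f = f_x = f_y = 0. In particular no (x, y) ∈ {−4, ..., 4}² is singular; the curve is smooth.


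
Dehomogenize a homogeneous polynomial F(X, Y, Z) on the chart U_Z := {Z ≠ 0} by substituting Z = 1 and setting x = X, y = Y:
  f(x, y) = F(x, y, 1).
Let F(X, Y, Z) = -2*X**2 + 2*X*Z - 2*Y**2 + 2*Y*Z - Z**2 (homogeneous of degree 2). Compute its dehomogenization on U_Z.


f(x, y) = -2*x**2 + 2*x - 2*y**2 + 2*y - 1

On U_Z we set Z = 1. Each monomial c·X^i·Y^j·Z^k in F becomes c·x^i·y^j·1^k = c·x^i·y^j.
Substituting Z = 1: F(X, Y, 1) = -2*x**2 + 2*x - 2*y**2 + 2*y - 1.
Note: deg(f) ≤ deg(F) = 2; strict inequality happens when F is divisible by Z (lost terms).


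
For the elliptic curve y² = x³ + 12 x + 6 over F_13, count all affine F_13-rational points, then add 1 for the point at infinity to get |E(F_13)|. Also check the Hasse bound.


Affine points = {(2, 5), (2, 8), (3, 2), (3, 11), (4, 1), (4, 12), (5, 3), (5, 10), (7, 2), (7, 11), (8, 4), (8, 9), (11, 0)}; affine count = 13; |E(F_13)| = 14.

Discriminant check: Δ ∝ 4a³ + 27b² = 4·12³ + 27·6² = 4·1728 + 27·36 ≡ 6 (mod 13). Nonzero ⇒ E is nonsingular.
For each x ∈ F_13, compute rhs = x³ + 12·x + 6 mod 13, then count y ∈ F_13 with y² ≡ rhs.
  x = 0: rhs = 6, matching y values: none (0 points).
  x = 1: rhs = 6, matching y values: none (0 points).
  x = 2: rhs = 12, matching y values: 5, 8 (2 points).
  x = 3: rhs = 4, matching y values: 2, 11 (2 points).
  x = 4: rhs = 1, matching y values: 1, 12 (2 points).
  x = 5: rhs = 9, matching y values: 3, 10 (2 points).
  x = 6: rhs = 8, matching y values: none (0 points).
  x = 7: rhs = 4, matching y values: 2, 11 (2 points).
  x = 8: rhs = 3, matching y values: 4, 9 (2 points).
  x = 9: rhs = 11, matching y values: none (0 points).
  x = 10: rhs = 8, matching y values: none (0 points).
  x = 11: rhs = 0, matching y values: 0 (1 points).
  x = 12: rhs = 6, matching y values: none (0 points).
Total affine count: 13.
Full point count |E(F_13)| = 13 + 1 = 14.
Hasse bound: |14 − (13+1)| = |0| = 0 ≤ 2√13 ≈ 7.2111 ✓.


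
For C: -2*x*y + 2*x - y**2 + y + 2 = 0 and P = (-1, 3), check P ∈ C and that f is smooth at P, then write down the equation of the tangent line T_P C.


Tangent line at P: -4*x - 3*y + 5 = 0.

Step 1: f(-1, 3) = 0, so P lies on C.
Step 2: partial derivatives
  f_x(x, y) = 2 - 2*y, f_y(x, y) = -2*x - 2*y + 1.
  f_x(P) = -4, f_y(P) = -3 (gradient nonzero, so P is smooth).
Step 3: tangent line at P: -4·(x − -1) + -3·(y − 3) = 0.
Expanding: -4*x - 3*y + 5 = 0.


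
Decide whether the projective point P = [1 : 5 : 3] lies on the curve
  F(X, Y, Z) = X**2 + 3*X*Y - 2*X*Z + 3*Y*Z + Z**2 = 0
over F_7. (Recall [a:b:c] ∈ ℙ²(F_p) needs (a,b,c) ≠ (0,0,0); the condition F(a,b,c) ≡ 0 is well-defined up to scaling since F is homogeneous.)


F(1,5,3) ≡ 1 (mod 7); P is NOT on the curve.

Evaluate F(1, 5, 3) term-by-term (mod 7).
  X**2 ↦ 1·1·1·1 = 1
  3*X*Y ↦ 3·1·5·1 = 15
  -2*X*Z ↦ -2·1·1·3 = -6
  3*Y*Z ↦ 3·1·5·3 = 45
  Z**2 ↦ 1·1·1·9 = 9
Sum: F(1, 5, 3) = (1) + (15) + (-6) + (45) + (9) = 64.
Reducing mod 7: 64 ≡ 1 (mod 7).
Since F(a, b, c) ≡ 1 ≠ 0 (mod 7), P does NOT lie on the curve.


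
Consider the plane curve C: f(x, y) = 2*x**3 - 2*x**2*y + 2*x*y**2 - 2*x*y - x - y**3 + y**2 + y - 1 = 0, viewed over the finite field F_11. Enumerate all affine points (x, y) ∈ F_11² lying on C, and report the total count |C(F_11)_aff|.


Affine F_11-points: {(0, 1), (0, 10), (1, 0), (3, 1), (3, 8), (3, 9), (5, 5), (7, 9), (9, 1), (10, 9)}; count = 10.

For each of the 121 pairs (x, y) ∈ F_11², evaluate f(x, y) mod 11. Record the zeros.
  x = 0: [0↦10, 1↦0, 2↦8, 3↦6, 4↦10, 5↦3, 6↦1, 7↦9, 8↦10, 9↦9, 10↦0]  zeros at y ∈ {1, 10}
  x = 1: [0↦0, 1↦10, 2↦9, 3↦2, 4↦5, 5↦1, 6↦6, 7↦3, 8↦8, 9↦4, 10↦7]  zeros at y ∈ {0}
  x = 2: [0↦2, 1↦6, 2↦3, 3↦9, 4↦7, 5↦2, 6↦10, 7↦3, 8↦8, 9↦8, 10↦8]  zeros at y ∈ ∅
  x = 3: [0↦6, 1↦0, 2↦2, 3↦6, 4↦6, 5↦7, 6↦3, 7↦10, 8↦0, 9↦0, 10↦4]  zeros at y ∈ {1, 8, 9}
  x = 4: [0↦2, 1↦4, 2↦7, 3↦5, 4↦3, 5↦6, 6↦8, 7↦3, 8↦7, 9↦3, 10↦7]  zeros at y ∈ ∅
  x = 5: [0↦2, 1↦8, 2↦8, 3↦7, 4↦10, 5↦0, 6↦4, 7↦5, 8↦8, 9↦7, 10↦7]  zeros at y ∈ {5}
  x = 6: [0↦7, 1↦2, 2↦6, 3↦2, 4↦6, 5↦1, 6↦3, 7↦6, 8↦4, 9↦2, 10↦5]  zeros at y ∈ ∅
  x = 7: [0↦7, 1↦9, 2↦2, 3↦2, 4↦3, 5↦10, 6↦6, 7↦7, 8↦7, 9↦0, 10↦2]  zeros at y ∈ {9}
  x = 8: [0↦3, 1↦8, 2↦8, 3↦8, 4↦2, 5↦6, 6↦3, 7↦9, 8↦7, 9↦2, 10↦10]  zeros at y ∈ ∅
  x = 9: [0↦7, 1↦0, 2↦3, 3↦10, 4↦4, 5↦1, 6↦6, 7↦2, 8↦5, 9↦9, 10↦8]  zeros at y ∈ {1}
  x = 10: [0↦9, 1↦8, 2↦10, 3↦9, 4↦10, 5↦7, 6↦5, 7↦9, 8↦2, 9↦0, 10↦8]  zeros at y ∈ {9}
Collecting zeros: affine points = {(0, 1), (0, 10), (1, 0), (3, 1), (3, 8), (3, 9), (5, 5), (7, 9), (9, 1), (10, 9)}.
Total count |C(F_11)_aff| = 10.


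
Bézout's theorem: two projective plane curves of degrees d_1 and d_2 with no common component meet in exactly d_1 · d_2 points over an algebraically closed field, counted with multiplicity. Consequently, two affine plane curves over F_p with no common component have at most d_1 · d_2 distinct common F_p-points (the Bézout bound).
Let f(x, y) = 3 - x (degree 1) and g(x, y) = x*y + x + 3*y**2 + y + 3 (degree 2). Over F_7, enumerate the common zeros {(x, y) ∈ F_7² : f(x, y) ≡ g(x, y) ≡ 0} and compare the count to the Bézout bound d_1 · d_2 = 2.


Common zeros: {(3, 4)}; count = 1; Bézout bound = 2.

deg(f) = 1, deg(g) = 2, so Bézout bound = 2.
Scan x ∈ F_7. For each x, list the y ∈ F_7 with f(x, y) ≡ 0 and those with g(x, y) ≡ 0 (mod 7); the common zeros in that column are the intersection.
  x = 0: f ≡ 0 at y ∈ ∅; g ≡ 0 at y ∈ {1}; common: ∅.
  x = 1: f ≡ 0 at y ∈ ∅; g ≡ 0 at y ∈ ∅; common: ∅.
  x = 2: f ≡ 0 at y ∈ ∅; g ≡ 0 at y ∈ ∅; common: ∅.
  x = 3: f ≡ 0 at y ∈ {0, 1, 2, 3, 4, 5, 6}; g ≡ 0 at y ∈ {4}; common: {4}.
  x = 4: f ≡ 0 at y ∈ ∅; g ≡ 0 at y ∈ {0, 3}; common: ∅.
  x = 5: f ≡ 0 at y ∈ ∅; g ≡ 0 at y ∈ ∅; common: ∅.
  x = 6: f ≡ 0 at y ∈ ∅; g ≡ 0 at y ∈ {2, 5}; common: ∅.
Collecting: common zeros = {(3, 4)}, so the count is 1.
Comparison with the Bézout bound: 1 ≤ 2 = deg(f)·deg(g), as expected for curves with no common component (the affine F_7-count falls short of the bound because intersections may lie at infinity, over extension fields, or carry multiplicity).


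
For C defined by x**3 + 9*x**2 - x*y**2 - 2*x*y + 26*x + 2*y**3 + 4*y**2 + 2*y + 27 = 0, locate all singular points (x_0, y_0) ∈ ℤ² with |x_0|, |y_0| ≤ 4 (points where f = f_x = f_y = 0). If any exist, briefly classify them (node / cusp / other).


Singular points: {(-3, -1)}; classification: cusp.

Compute partial derivatives:
  f_x = 3*x**2 + 18*x - y**2 - 2*y + 26.
  f_y = -2*x*y - 2*x + 6*y**2 + 8*y + 2.
Scan x_0 ∈ {−4, ..., 4}. For each x_0, f_y(x_0, y) is a polynomial in y; find its integer roots y ∈ {−4, ..., 4}, then test f_x and f at those candidates.
  x = -4: f_y(-4, y) = 6*y**2 + 16*y + 10; vanishes at y ∈ {-1}. (-4, -1): f_x = 3 ≠ 0.
  x = -3: f_y(-3, y) = 6*y**2 + 14*y + 8; vanishes at y ∈ {-1}. (-3, -1): f_x = 0, f = 0 — SINGULAR.
  x = -2: f_y(-2, y) = 6*y**2 + 12*y + 6; vanishes at y ∈ {-1}. (-2, -1): f_x = 3 ≠ 0.
  x = -1: f_y(-1, y) = 6*y**2 + 10*y + 4; vanishes at y ∈ {-1}. (-1, -1): f_x = 12 ≠ 0.
  x = 0: f_y(0, y) = 6*y**2 + 8*y + 2; vanishes at y ∈ {-1}. (0, -1): f_x = 27 ≠ 0.
  x = 1: f_y(1, y) = 6*y**2 + 6*y; vanishes at y ∈ {-1, 0}. (1, -1): f_x = 48 ≠ 0; (1, 0): f_x = 47 ≠ 0.
  x = 2: f_y(2, y) = 6*y**2 + 4*y - 2; vanishes at y ∈ {-1}. (2, -1): f_x = 75 ≠ 0.
  x = 3: f_y(3, y) = 6*y**2 + 2*y - 4; vanishes at y ∈ {-1}. (3, -1): f_x = 108 ≠ 0.
  x = 4: f_y(4, y) = 6*y**2 - 6; vanishes at y ∈ {-1, 1}. (4, -1): f_x = 147 ≠ 0; (4, 1): f_x = 143 ≠ 0.
Only singular point on the grid: (-3, -1).
Classify: substitute x = -3 + u, y = -1 + v and expand: f = u**3 - u*v**2 + 2*v**3 + v**2.
No constant or linear terms (consistent with a singular point). Quadratic part: v**2. Cubic part: u**3 - u*v**2 + 2*v**3.
The quadratic part v**2 is a perfect square, so there is a single (double) tangent line v = 0, i.e. y = -1. Restricting the cubic part to that line (v = 0) leaves u**3 ≠ 0, so f is not divisible by v and the branch is v² ≈ -u**3 to lowest order — this is a cusp.
Classification: cusp.


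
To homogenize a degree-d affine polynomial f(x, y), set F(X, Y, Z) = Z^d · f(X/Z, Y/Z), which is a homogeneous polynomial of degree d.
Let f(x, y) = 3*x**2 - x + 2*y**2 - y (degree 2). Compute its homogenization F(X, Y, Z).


F(X, Y, Z) = 3*X**2 - X*Z + 2*Y**2 - Y*Z

deg(f) = 2.
Substitute x = X/Z, y = Y/Z into f, then multiply by Z^2.
  monomial 3·x^2·y^0 ↦ 3·X^2·Y^0·Z^0.
  monomial -1·x^1·y^0 ↦ -1·X^1·Y^0·Z^1.
  monomial 2·x^0·y^2 ↦ 2·X^0·Y^2·Z^0.
  monomial -1·x^0·y^1 ↦ -1·X^0·Y^1·Z^1.
Collecting: F(X, Y, Z) = 3*X**2 - X*Z + 2*Y**2 - Y*Z.


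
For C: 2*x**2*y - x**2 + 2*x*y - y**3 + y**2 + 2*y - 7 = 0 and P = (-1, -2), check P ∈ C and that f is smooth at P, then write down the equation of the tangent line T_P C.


Tangent line at P: 6*x - 14*y - 22 = 0.

Step 1: f(-1, -2) = 0, so P lies on C.
Step 2: partial derivatives
  f_x(x, y) = 4*x*y - 2*x + 2*y, f_y(x, y) = 2*x**2 + 2*x - 3*y**2 + 2*y + 2.
  f_x(P) = 6, f_y(P) = -14 (gradient nonzero, so P is smooth).
Step 3: tangent line at P: 6·(x − -1) + -14·(y − -2) = 0.
Expanding: 6*x - 14*y - 22 = 0.


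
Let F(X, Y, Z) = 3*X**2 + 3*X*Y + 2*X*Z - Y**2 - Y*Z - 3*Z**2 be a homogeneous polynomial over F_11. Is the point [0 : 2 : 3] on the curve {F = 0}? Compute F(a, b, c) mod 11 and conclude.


F(0,2,3) ≡ 7 (mod 11); P is NOT on the curve.

Evaluate F(0, 2, 3) term-by-term (mod 11).
  3*X**2 ↦ 3·0·1·1 = 0
  3*X*Y ↦ 3·0·2·1 = 0
  2*X*Z ↦ 2·0·1·3 = 0
  -Y**2 ↦ -1·1·4·1 = -4
  -Y*Z ↦ -1·1·2·3 = -6
  -3*Z**2 ↦ -3·1·1·9 = -27
Sum: F(0, 2, 3) = (0) + (0) + (0) + (-4) + (-6) + (-27) = -37.
Reducing mod 11: -37 ≡ 7 (mod 11).
Since F(a, b, c) ≡ 7 ≠ 0 (mod 11), P does NOT lie on the curve.


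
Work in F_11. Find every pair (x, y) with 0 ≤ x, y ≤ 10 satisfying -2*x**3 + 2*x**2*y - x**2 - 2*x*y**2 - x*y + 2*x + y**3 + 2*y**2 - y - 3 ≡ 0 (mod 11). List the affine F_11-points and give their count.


Affine F_11-points: {(0, 2), (1, 5), (2, 4), (3, 8), (4, 7), (5, 1), (5, 9), (8, 4), (8, 6), (9, 2), (10, 4), (10, 5), (10, 9)}; count = 13.

For each of the 121 pairs (x, y) ∈ F_11², evaluate f(x, y) mod 11. Record the zeros.
  x = 0: [0↦8, 1↦10, 2↦0, 3↦6, 4↦1, 5↦2, 6↦4, 7↦2, 8↦2, 9↦10, 10↦10]  zeros at y ∈ {2}
  x = 1: [0↦7, 1↦8, 2↦4, 3↦1, 4↦5, 5↦0, 6↦3, 7↦9, 8↦2, 9↦10, 10↦6]  zeros at y ∈ {5}
  x = 2: [0↦3, 1↦7, 2↦2, 3↦5, 4↦0, 5↦4, 6↦1, 7↦8, 8↦9, 9↦10, 10↦6]  zeros at y ∈ {4}
  x = 3: [0↦6, 1↦6, 2↦4, 3↦6, 4↦7, 5↦2, 6↦8, 7↦9, 8↦0, 9↦9, 10↦9]  zeros at y ∈ {8}
  x = 4: [0↦4, 1↦4, 2↦9, 3↦3, 4↦3, 5↦4, 6↦1, 7↦0, 8↦7, 9↦6, 10↦3]  zeros at y ∈ {7}
  x = 5: [0↦7, 1↦0, 2↦5, 3↦6, 4↦9, 5↦9, 6↦1, 7↦2, 8↦7, 9↦0, 10↦9]  zeros at y ∈ {1, 9}
  x = 6: [0↦3, 1↦4, 2↦2, 3↦3, 4↦2, 5↦5, 6↦7, 7↦3, 8↦10, 9↦1, 10↦4]  zeros at y ∈ ∅
  x = 7: [0↦2, 1↦4, 2↦10, 3↦4, 4↦3, 5↦2, 6↦7, 7↦2, 8↦4, 9↦8, 10↦9]  zeros at y ∈ ∅
  x = 8: [0↦3, 1↦10, 2↦6, 3↦8, 4↦0, 5↦10, 6↦0, 7↦9, 8↦10, 9↦9, 10↦1]  zeros at y ∈ {4, 6}
  x = 9: [0↦5, 1↦10, 2↦0, 3↦3, 4↦3, 5↦6, 6↦7, 7↦1, 8↦5, 9↦3, 10↦1]  zeros at y ∈ {2}
  x = 10: [0↦7, 1↦3, 2↦2, 3↦10, 4↦0, 5↦0, 6↦5, 7↦10, 8↦10, 9↦0, 10↦8]  zeros at y ∈ {4, 5, 9}
Collecting zeros: affine points = {(0, 2), (1, 5), (2, 4), (3, 8), (4, 7), (5, 1), (5, 9), (8, 4), (8, 6), (9, 2), (10, 4), (10, 5), (10, 9)}.
Total count |C(F_11)_aff| = 13.


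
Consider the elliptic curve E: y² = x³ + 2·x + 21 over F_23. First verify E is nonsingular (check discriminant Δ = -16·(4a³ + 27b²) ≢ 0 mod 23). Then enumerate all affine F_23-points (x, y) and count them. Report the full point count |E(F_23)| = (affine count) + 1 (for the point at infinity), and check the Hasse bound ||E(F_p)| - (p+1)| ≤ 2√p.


Affine points = {(1, 1), (1, 22), (3, 10), (3, 13), (4, 1), (4, 22), (5, 8), (5, 15), (9, 3), (9, 20), (10, 11), (10, 12), (12, 5), (12, 18), (13, 6), (13, 17), (16, 3), (16, 20), (17, 0), (18, 1), (18, 22), (19, 8), (19, 15), (21, 3), (21, 20), (22, 8), (22, 15)}; affine count = 27; |E(F_23)| = 28.

Discriminant check: Δ ∝ 4a³ + 27b² = 4·2³ + 27·21² = 4·8 + 27·441 ≡ 2 (mod 23). Nonzero ⇒ E is nonsingular.
For each x ∈ F_23, compute rhs = x³ + 2·x + 21 mod 23, then count y ∈ F_23 with y² ≡ rhs.
  x = 0: rhs = 21, matching y values: none (0 points).
  x = 1: rhs = 1, matching y values: 1, 22 (2 points).
  x = 2: rhs = 10, matching y values: none (0 points).
  x = 3: rhs = 8, matching y values: 10, 13 (2 points).
  x = 4: rhs = 1, matching y values: 1, 22 (2 points).
  x = 5: rhs = 18, matching y values: 8, 15 (2 points).
  x = 6: rhs = 19, matching y values: none (0 points).
  x = 7: rhs = 10, matching y values: none (0 points).
  x = 8: rhs = 20, matching y values: none (0 points).
  x = 9: rhs = 9, matching y values: 3, 20 (2 points).
  x = 10: rhs = 6, matching y values: 11, 12 (2 points).
  x = 11: rhs = 17, matching y values: none (0 points).
  x = 12: rhs = 2, matching y values: 5, 18 (2 points).
  x = 13: rhs = 13, matching y values: 6, 17 (2 points).
  x = 14: rhs = 10, matching y values: none (0 points).
  x = 15: rhs = 22, matching y values: none (0 points).
  x = 16: rhs = 9, matching y values: 3, 20 (2 points).
  x = 17: rhs = 0, matching y values: 0 (1 points).
  x = 18: rhs = 1, matching y values: 1, 22 (2 points).
  x = 19: rhs = 18, matching y values: 8, 15 (2 points).
  x = 20: rhs = 11, matching y values: none (0 points).
  x = 21: rhs = 9, matching y values: 3, 20 (2 points).
  x = 22: rhs = 18, matching y values: 8, 15 (2 points).
Total affine count: 27.
Full point count |E(F_23)| = 27 + 1 = 28.
Hasse bound: |28 − (23+1)| = |4| = 4 ≤ 2√23 ≈ 9.5917 ✓.


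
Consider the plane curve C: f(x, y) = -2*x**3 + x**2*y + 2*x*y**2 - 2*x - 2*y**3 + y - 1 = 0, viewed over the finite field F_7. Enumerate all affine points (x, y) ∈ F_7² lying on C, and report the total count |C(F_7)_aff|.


Affine F_7-points: {(0, 6), (1, 3), (2, 0), (2, 1), (3, 6), (5, 3), (6, 3), (6, 5)}; count = 8.

For each of the 49 pairs (x, y) ∈ F_7², evaluate f(x, y) mod 7. Record the zeros.
  x = 0: [0↦6, 1↦5, 2↦6, 3↦4, 4↦1, 5↦6, 6↦0]  zeros at y ∈ {6}
  x = 1: [0↦2, 1↦4, 2↦5, 3↦0, 4↦5, 5↦1, 6↦4]  zeros at y ∈ {3}
  x = 2: [0↦0, 1↦0, 2↦3, 3↦4, 4↦5, 5↦1, 6↦1]  zeros at y ∈ {0, 1}
  x = 3: [0↦2, 1↦2, 2↦2, 3↦4, 4↦3, 5↦1, 6↦0]  zeros at y ∈ {6}
  x = 4: [0↦3, 1↦5, 2↦4, 3↦2, 4↦1, 5↦3, 6↦3]  zeros at y ∈ ∅
  x = 5: [0↦5, 1↦4, 2↦4, 3↦0, 4↦1, 5↦2, 6↦5]  zeros at y ∈ {3}
  x = 6: [0↦3, 1↦1, 2↦4, 3↦0, 4↦5, 5↦0, 6↦1]  zeros at y ∈ {3, 5}
Collecting zeros: affine points = {(0, 6), (1, 3), (2, 0), (2, 1), (3, 6), (5, 3), (6, 3), (6, 5)}.
Total count |C(F_7)_aff| = 8.


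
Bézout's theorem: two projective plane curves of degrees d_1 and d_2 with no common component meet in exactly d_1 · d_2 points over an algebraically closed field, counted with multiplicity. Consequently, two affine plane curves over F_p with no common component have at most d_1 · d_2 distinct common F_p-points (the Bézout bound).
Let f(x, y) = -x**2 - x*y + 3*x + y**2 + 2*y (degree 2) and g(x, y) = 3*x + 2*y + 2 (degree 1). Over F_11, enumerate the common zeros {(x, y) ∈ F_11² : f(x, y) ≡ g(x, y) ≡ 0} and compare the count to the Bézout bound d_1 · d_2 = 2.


Common zeros: {(3, 0)}; count = 1; Bézout bound = 2.

deg(f) = 2, deg(g) = 1, so Bézout bound = 2.
Scan x ∈ F_11. For each x, list the y ∈ F_11 with f(x, y) ≡ 0 and those with g(x, y) ≡ 0 (mod 11); the common zeros in that column are the intersection.
  x = 0: f ≡ 0 at y ∈ {0, 9}; g ≡ 0 at y ∈ {10}; common: ∅.
  x = 1: f ≡ 0 at y ∈ {4, 6}; g ≡ 0 at y ∈ {3}; common: ∅.
  x = 2: f ≡ 0 at y ∈ {3, 8}; g ≡ 0 at y ∈ {7}; common: ∅.
  x = 3: f ≡ 0 at y ∈ {0, 1}; g ≡ 0 at y ∈ {0}; common: {0}.
  x = 4: f ≡ 0 at y ∈ {5, 8}; g ≡ 0 at y ∈ {4}; common: ∅.
  x = 5: f ≡ 0 at y ∈ {5, 9}; g ≡ 0 at y ∈ {8}; common: ∅.
  x = 6: f ≡ 0 at y ∈ {2}; g ≡ 0 at y ∈ {1}; common: ∅.
  x = 7: f ≡ 0 at y ∈ {6, 10}; g ≡ 0 at y ∈ {5}; common: ∅.
  x = 8: f ≡ 0 at y ∈ {7, 10}; g ≡ 0 at y ∈ {9}; common: ∅.
  x = 9: f ≡ 0 at y ∈ {3, 4}; g ≡ 0 at y ∈ {2}; common: ∅.
  x = 10: f ≡ 0 at y ∈ {1, 7}; g ≡ 0 at y ∈ {6}; common: ∅.
Collecting: common zeros = {(3, 0)}, so the count is 1.
Comparison with the Bézout bound: 1 ≤ 2 = deg(f)·deg(g), as expected for curves with no common component (the affine F_11-count falls short of the bound because intersections may lie at infinity, over extension fields, or carry multiplicity).


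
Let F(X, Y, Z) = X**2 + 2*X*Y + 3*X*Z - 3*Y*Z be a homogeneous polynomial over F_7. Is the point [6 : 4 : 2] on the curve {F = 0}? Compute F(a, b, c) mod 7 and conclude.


F(6,4,2) ≡ 5 (mod 7); P is NOT on the curve.

Evaluate F(6, 4, 2) term-by-term (mod 7).
  X**2 ↦ 1·36·1·1 = 36
  2*X*Y ↦ 2·6·4·1 = 48
  3*X*Z ↦ 3·6·1·2 = 36
  -3*Y*Z ↦ -3·1·4·2 = -24
Sum: F(6, 4, 2) = (36) + (48) + (36) + (-24) = 96.
Reducing mod 7: 96 ≡ 5 (mod 7).
Since F(a, b, c) ≡ 5 ≠ 0 (mod 7), P does NOT lie on the curve.


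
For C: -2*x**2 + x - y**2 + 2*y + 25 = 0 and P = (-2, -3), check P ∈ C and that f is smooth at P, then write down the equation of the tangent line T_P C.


Tangent line at P: 9*x + 8*y + 42 = 0.

Step 1: f(-2, -3) = 0, so P lies on C.
Step 2: partial derivatives
  f_x(x, y) = 1 - 4*x, f_y(x, y) = 2 - 2*y.
  f_x(P) = 9, f_y(P) = 8 (gradient nonzero, so P is smooth).
Step 3: tangent line at P: 9·(x − -2) + 8·(y − -3) = 0.
Expanding: 9*x + 8*y + 42 = 0.


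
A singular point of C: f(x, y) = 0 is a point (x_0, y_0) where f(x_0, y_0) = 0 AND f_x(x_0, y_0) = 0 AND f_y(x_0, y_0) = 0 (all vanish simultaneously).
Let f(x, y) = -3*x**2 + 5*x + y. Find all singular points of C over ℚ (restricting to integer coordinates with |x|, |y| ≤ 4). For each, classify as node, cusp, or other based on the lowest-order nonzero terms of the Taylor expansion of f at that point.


No singular points in the scanned grid; C is smooth there.

Compute partial derivatives:
  f_x = 5 - 6*x.
  f_y = 1.
f_y = 1 is a nonzero constant, so f_y never vanishes: no point (x, y) can satisfy f = f_x = f_y = 0. In particular no (x, y) ∈ {−4, ..., 4}² is singular; the curve is smooth.


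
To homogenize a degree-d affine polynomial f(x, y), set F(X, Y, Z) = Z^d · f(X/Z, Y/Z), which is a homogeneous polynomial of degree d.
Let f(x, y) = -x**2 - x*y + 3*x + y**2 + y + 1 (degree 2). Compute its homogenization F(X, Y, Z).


F(X, Y, Z) = -X**2 - X*Y + 3*X*Z + Y**2 + Y*Z + Z**2

deg(f) = 2.
Substitute x = X/Z, y = Y/Z into f, then multiply by Z^2.
  monomial -1·x^2·y^0 ↦ -1·X^2·Y^0·Z^0.
  monomial -1·x^1·y^1 ↦ -1·X^1·Y^1·Z^0.
  monomial 3·x^1·y^0 ↦ 3·X^1·Y^0·Z^1.
  monomial 1·x^0·y^2 ↦ 1·X^0·Y^2·Z^0.
  monomial 1·x^0·y^1 ↦ 1·X^0·Y^1·Z^1.
  monomial 1·x^0·y^0 ↦ 1·X^0·Y^0·Z^2.
Collecting: F(X, Y, Z) = -X**2 - X*Y + 3*X*Z + Y**2 + Y*Z + Z**2.


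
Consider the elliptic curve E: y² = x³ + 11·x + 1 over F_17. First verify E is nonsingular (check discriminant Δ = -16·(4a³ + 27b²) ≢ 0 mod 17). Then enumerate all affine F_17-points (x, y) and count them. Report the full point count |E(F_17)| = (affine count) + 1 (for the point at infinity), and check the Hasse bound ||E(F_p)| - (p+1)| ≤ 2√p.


Affine points = {(0, 1), (0, 16), (1, 8), (1, 9), (7, 8), (7, 9), (9, 8), (9, 9), (11, 5), (11, 12), (12, 5), (12, 12), (14, 3), (14, 14)}; affine count = 14; |E(F_17)| = 15.

Discriminant check: Δ ∝ 4a³ + 27b² = 4·11³ + 27·1² = 4·1331 + 27·1 ≡ 13 (mod 17). Nonzero ⇒ E is nonsingular.
For each x ∈ F_17, compute rhs = x³ + 11·x + 1 mod 17, then count y ∈ F_17 with y² ≡ rhs.
  x = 0: rhs = 1, matching y values: 1, 16 (2 points).
  x = 1: rhs = 13, matching y values: 8, 9 (2 points).
  x = 2: rhs = 14, matching y values: none (0 points).
  x = 3: rhs = 10, matching y values: none (0 points).
  x = 4: rhs = 7, matching y values: none (0 points).
  x = 5: rhs = 11, matching y values: none (0 points).
  x = 6: rhs = 11, matching y values: none (0 points).
  x = 7: rhs = 13, matching y values: 8, 9 (2 points).
  x = 8: rhs = 6, matching y values: none (0 points).
  x = 9: rhs = 13, matching y values: 8, 9 (2 points).
  x = 10: rhs = 6, matching y values: none (0 points).
  x = 11: rhs = 8, matching y values: 5, 12 (2 points).
  x = 12: rhs = 8, matching y values: 5, 12 (2 points).
  x = 13: rhs = 12, matching y values: none (0 points).
  x = 14: rhs = 9, matching y values: 3, 14 (2 points).
  x = 15: rhs = 5, matching y values: none (0 points).
  x = 16: rhs = 6, matching y values: none (0 points).
Total affine count: 14.
Full point count |E(F_17)| = 14 + 1 = 15.
Hasse bound: |15 − (17+1)| = |-3| = 3 ≤ 2√17 ≈ 8.2462 ✓.


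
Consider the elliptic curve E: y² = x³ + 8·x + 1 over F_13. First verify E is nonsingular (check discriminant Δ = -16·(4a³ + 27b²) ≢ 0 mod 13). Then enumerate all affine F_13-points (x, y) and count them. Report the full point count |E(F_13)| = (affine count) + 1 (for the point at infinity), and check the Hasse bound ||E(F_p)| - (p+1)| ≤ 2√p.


Affine points = {(0, 1), (0, 12), (1, 6), (1, 7), (2, 5), (2, 8), (3, 0), (5, 6), (5, 7), (7, 6), (7, 7), (9, 3), (9, 10), (11, 4), (11, 9)}; affine count = 15; |E(F_13)| = 16.

Discriminant check: Δ ∝ 4a³ + 27b² = 4·8³ + 27·1² = 4·512 + 27·1 ≡ 8 (mod 13). Nonzero ⇒ E is nonsingular.
For each x ∈ F_13, compute rhs = x³ + 8·x + 1 mod 13, then count y ∈ F_13 with y² ≡ rhs.
  x = 0: rhs = 1, matching y values: 1, 12 (2 points).
  x = 1: rhs = 10, matching y values: 6, 7 (2 points).
  x = 2: rhs = 12, matching y values: 5, 8 (2 points).
  x = 3: rhs = 0, matching y values: 0 (1 points).
  x = 4: rhs = 6, matching y values: none (0 points).
  x = 5: rhs = 10, matching y values: 6, 7 (2 points).
  x = 6: rhs = 5, matching y values: none (0 points).
  x = 7: rhs = 10, matching y values: 6, 7 (2 points).
  x = 8: rhs = 5, matching y values: none (0 points).
  x = 9: rhs = 9, matching y values: 3, 10 (2 points).
  x = 10: rhs = 2, matching y values: none (0 points).
  x = 11: rhs = 3, matching y values: 4, 9 (2 points).
  x = 12: rhs = 5, matching y values: none (0 points).
Total affine count: 15.
Full point count |E(F_13)| = 15 + 1 = 16.
Hasse bound: |16 − (13+1)| = |2| = 2 ≤ 2√13 ≈ 7.2111 ✓.
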